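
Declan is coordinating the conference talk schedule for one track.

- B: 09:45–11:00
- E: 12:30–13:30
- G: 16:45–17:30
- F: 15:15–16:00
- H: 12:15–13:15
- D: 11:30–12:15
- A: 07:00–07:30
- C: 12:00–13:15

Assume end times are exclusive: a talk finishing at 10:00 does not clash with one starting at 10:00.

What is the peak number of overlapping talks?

3

Sort all start/end points and keep a running count:
07:00 start A → 1
07:30 end A → 0
09:45 start B → 1
11:00 end B → 0
11:30 start D → 1
12:00 start C → 2
12:15 end D → 1
12:15 start H → 2
12:30 start E → 3
13:15 end C → 2
13:15 end H → 1
13:30 end E → 0
15:15 start F → 1
16:00 end F → 0
16:45 start G → 1
17:30 end G → 0
Peak is 3, at 12:30 (C, E, H).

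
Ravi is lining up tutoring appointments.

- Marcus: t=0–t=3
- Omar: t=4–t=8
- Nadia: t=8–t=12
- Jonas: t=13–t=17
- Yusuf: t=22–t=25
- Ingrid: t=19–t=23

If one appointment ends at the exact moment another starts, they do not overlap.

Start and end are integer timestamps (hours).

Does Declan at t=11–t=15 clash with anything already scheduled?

Yes — it overlaps Jonas, Nadia

Marcus: ends t=3 at or before Declan starts t=11 → clear.
Omar: ends t=8 at or before Declan starts t=11 → clear.
Nadia: starts t=8 before Declan ends t=15, and ends t=12 after Declan starts t=11 → overlap.
Jonas: starts t=13 before Declan ends t=15, and ends t=17 after Declan starts t=11 → overlap.
Ingrid: starts t=19 at or after Declan ends t=15 → clear.
Yusuf: starts t=22 at or after Declan ends t=15 → clear.
Declan overlaps Nadia, Jonas.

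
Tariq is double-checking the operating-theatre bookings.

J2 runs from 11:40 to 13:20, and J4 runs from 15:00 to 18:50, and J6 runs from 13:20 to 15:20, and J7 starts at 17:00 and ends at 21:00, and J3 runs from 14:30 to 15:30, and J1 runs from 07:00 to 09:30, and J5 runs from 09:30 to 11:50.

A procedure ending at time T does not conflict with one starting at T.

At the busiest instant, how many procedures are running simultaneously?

3

Sweep the timeline, counting +1 at each start and −1 at each end (ends before starts at a tie):
07:00 start J1 → 1
09:30 end J1 → 0
09:30 start J5 → 1
11:40 start J2 → 2
11:50 end J5 → 1
13:20 end J2 → 0
13:20 start J6 → 1
14:30 start J3 → 2
15:00 start J4 → 3
15:20 end J6 → 2
15:30 end J3 → 1
17:00 start J7 → 2
18:50 end J4 → 1
21:00 end J7 → 0
Peak is 3, at 15:00 (J3, J4, J6).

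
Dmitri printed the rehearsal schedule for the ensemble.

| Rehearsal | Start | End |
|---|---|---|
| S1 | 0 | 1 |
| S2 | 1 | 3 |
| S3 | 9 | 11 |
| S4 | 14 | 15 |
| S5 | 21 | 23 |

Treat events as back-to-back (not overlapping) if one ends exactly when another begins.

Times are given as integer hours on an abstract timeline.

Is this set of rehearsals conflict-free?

Sorted by start: S1, S2, S3, S4, S5.
S2 starts exactly when S1 ends (back-to-back, no overlap) — done with S1.
S3 starts after S2 ends — done with S2.
S4 starts after S3 ends — done with S3.
S5 starts after S4 ends.
Every pair is clear; the schedule has no overlaps.

Yes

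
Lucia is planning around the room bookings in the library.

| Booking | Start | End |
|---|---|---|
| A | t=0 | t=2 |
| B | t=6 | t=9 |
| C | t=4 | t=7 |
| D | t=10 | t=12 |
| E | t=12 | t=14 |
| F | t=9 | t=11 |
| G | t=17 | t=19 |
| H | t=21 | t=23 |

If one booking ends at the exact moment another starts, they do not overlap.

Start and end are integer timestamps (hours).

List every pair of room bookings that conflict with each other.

B & C, D & F

Two intervals overlap when each starts before the other ends.
Sorted by start: A, C, B, F, D, E, G, H.
C starts after A ends; A is clear from here.
B starts before C ends → C and B overlap.
F starts after C ends; C is clear from here.
F starts exactly when B ends (back-to-back, no overlap); B is clear from here.
D starts before F ends → F and D overlap.
E starts after F ends; F is clear from here.
E starts exactly when D ends (back-to-back, no overlap); D is clear from here.
G starts after E ends; E is clear from here.
H starts after G ends.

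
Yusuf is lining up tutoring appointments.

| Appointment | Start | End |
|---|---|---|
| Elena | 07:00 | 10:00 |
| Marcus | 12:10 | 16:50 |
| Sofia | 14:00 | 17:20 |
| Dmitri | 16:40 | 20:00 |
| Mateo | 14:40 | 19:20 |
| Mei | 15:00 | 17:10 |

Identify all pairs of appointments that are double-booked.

Two intervals overlap when each starts before the other ends.
Sorted by start: Elena, Marcus, Sofia, Mateo, Mei, Dmitri.
Marcus starts after Elena ends — done with Elena.
Sofia starts before Marcus ends → Marcus and Sofia overlap.
Mateo starts before Marcus ends → Marcus and Mateo overlap.
Mei starts before Marcus ends → Marcus and Mei overlap.
Dmitri starts before Marcus ends → Marcus and Dmitri overlap.
Mateo starts before Sofia ends → Sofia and Mateo overlap.
Mei starts before Sofia ends → Sofia and Mei overlap.
Dmitri starts before Sofia ends → Sofia and Dmitri overlap.
Mei starts before Mateo ends → Mateo and Mei overlap.
Dmitri starts before Mateo ends → Mateo and Dmitri overlap.
Dmitri starts before Mei ends → Mei and Dmitri overlap.

Dmitri & Marcus, Dmitri & Mateo, Dmitri & Mei, Dmitri & Sofia, Marcus & Mateo, Marcus & Mei, Marcus & Sofia, Mateo & Mei, Mateo & Sofia, Mei & Sofia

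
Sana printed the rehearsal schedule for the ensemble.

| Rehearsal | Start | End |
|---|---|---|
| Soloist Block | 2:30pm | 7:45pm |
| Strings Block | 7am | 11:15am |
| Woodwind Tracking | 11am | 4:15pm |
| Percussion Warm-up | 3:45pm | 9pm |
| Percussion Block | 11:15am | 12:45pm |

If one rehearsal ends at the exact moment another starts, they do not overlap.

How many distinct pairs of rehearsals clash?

5

Two intervals overlap when each starts before the other ends.
Sorted by start: Strings Block, Woodwind Tracking, Percussion Block, Soloist Block, Percussion Warm-up.
Woodwind Tracking starts before Strings Block ends → Strings Block and Woodwind Tracking overlap.
Percussion Block starts exactly when Strings Block ends (back-to-back, no overlap); Strings Block is clear from here.
Percussion Block starts before Woodwind Tracking ends → Woodwind Tracking and Percussion Block overlap.
Soloist Block starts before Woodwind Tracking ends → Woodwind Tracking and Soloist Block overlap.
Percussion Warm-up starts before Woodwind Tracking ends → Woodwind Tracking and Percussion Warm-up overlap.
Soloist Block starts after Percussion Block ends; Percussion Block is clear from here.
Percussion Warm-up starts before Soloist Block ends → Soloist Block and Percussion Warm-up overlap.
Overlapping pairs: Percussion Block & Woodwind Tracking, Percussion Warm-up & Soloist Block, Percussion Warm-up & Woodwind Tracking, Soloist Block & Woodwind Tracking, Strings Block & Woodwind Tracking — 5 in total.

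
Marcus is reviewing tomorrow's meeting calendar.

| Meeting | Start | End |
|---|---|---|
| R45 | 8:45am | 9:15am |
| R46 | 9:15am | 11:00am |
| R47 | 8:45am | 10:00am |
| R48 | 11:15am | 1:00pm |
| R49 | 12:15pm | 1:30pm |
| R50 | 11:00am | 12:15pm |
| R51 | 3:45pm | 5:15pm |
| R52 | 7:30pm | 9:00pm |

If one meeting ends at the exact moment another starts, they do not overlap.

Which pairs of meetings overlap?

Check each pair: they overlap iff neither finishes before the other starts.
Sorted by start: R45, R47, R46, R50, R48, R49, R51, R52.
R47 starts before R45 ends → R45 and R47 overlap.
R46 starts exactly when R45 ends (back-to-back, no overlap), so R45 has no further overlaps.
R46 starts before R47 ends → R47 and R46 overlap.
R50 starts after R47 ends, so R47 has no further overlaps.
R50 starts exactly when R46 ends (back-to-back, no overlap), so R46 has no further overlaps.
R48 starts before R50 ends → R50 and R48 overlap.
R49 starts exactly when R50 ends (back-to-back, no overlap), so R50 has no further overlaps.
R49 starts before R48 ends → R48 and R49 overlap.
R51 starts after R48 ends, so R48 has no further overlaps.
R51 starts after R49 ends, so R49 has no further overlaps.
R52 starts after R51 ends.

R45 & R47, R46 & R47, R48 & R49, R48 & R50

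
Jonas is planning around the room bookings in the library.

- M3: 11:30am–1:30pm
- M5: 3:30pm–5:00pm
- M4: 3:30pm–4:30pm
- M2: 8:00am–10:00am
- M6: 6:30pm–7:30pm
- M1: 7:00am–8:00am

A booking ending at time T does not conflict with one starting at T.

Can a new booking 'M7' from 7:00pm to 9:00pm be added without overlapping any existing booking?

M1: ends 8:00am at or before M7 starts 7:00pm → clear.
M2: ends 10:00am at or before M7 starts 7:00pm → clear.
M3: ends 1:30pm at or before M7 starts 7:00pm → clear.
M4: ends 4:30pm at or before M7 starts 7:00pm → clear.
M5: ends 5:00pm at or before M7 starts 7:00pm → clear.
M6: starts 6:30pm before M7 ends 9:00pm, and ends 7:30pm after M7 starts 7:00pm → overlap.
M7 overlaps M6.

No — it overlaps M6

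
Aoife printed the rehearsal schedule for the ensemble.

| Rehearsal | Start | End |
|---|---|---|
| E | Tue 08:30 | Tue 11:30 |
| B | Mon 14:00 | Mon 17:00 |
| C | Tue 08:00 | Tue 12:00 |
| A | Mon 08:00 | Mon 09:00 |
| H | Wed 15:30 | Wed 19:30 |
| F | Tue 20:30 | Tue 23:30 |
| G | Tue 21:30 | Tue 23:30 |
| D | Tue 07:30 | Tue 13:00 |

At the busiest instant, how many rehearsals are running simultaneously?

Sort all start/end points and keep a running count:
Mon 08:00 start A → 1
Mon 09:00 end A → 0
Mon 14:00 start B → 1
Mon 17:00 end B → 0
Tue 07:30 start D → 1
Tue 08:00 start C → 2
Tue 08:30 start E → 3
Tue 11:30 end E → 2
Tue 12:00 end C → 1
Tue 13:00 end D → 0
Tue 20:30 start F → 1
Tue 21:30 start G → 2
Tue 23:30 end F → 1
Tue 23:30 end G → 0
Wed 15:30 start H → 1
Wed 19:30 end H → 0
Peak is 3, at Tue 08:30 (C, D, E).

3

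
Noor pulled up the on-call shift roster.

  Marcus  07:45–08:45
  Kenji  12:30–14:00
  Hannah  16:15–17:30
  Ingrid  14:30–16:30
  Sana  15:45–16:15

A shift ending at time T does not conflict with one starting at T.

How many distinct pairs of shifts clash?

2

Check each pair: they overlap iff neither finishes before the other starts.
Sorted by start: Marcus, Kenji, Ingrid, Sana, Hannah.
Kenji starts after Marcus ends, so Marcus has no further overlaps.
Ingrid starts after Kenji ends, so Kenji has no further overlaps.
Sana starts before Ingrid ends → Ingrid and Sana overlap.
Hannah starts before Ingrid ends → Ingrid and Hannah overlap.
Hannah starts exactly when Sana ends (back-to-back, no overlap).
Overlapping pairs: Hannah & Ingrid, Ingrid & Sana — 2 in total.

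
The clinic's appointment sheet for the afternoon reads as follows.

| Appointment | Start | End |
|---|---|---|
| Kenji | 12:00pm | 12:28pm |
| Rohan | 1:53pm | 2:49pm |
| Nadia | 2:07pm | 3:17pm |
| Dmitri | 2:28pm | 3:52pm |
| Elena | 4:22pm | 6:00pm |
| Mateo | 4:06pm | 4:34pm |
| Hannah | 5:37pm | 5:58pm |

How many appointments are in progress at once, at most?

Sweep the timeline, counting +1 at each start and −1 at each end (ends before starts at a tie):
12:00pm start Kenji → 1
12:28pm end Kenji → 0
1:53pm start Rohan → 1
2:07pm start Nadia → 2
2:28pm start Dmitri → 3
2:49pm end Rohan → 2
3:17pm end Nadia → 1
3:52pm end Dmitri → 0
4:06pm start Mateo → 1
4:22pm start Elena → 2
4:34pm end Mateo → 1
5:37pm start Hannah → 2
5:58pm end Hannah → 1
6:00pm end Elena → 0
Peak is 3, at 2:28pm (Dmitri, Nadia, Rohan).

3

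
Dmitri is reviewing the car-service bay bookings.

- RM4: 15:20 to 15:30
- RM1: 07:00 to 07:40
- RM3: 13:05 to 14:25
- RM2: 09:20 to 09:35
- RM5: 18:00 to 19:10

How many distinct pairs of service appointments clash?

0

Sorted by start: RM1, RM2, RM3, RM4, RM5.
RM2 starts after RM1 ends — done with RM1.
RM3 starts after RM2 ends — done with RM2.
RM4 starts after RM3 ends — done with RM3.
RM5 starts after RM4 ends.
No pair overlaps.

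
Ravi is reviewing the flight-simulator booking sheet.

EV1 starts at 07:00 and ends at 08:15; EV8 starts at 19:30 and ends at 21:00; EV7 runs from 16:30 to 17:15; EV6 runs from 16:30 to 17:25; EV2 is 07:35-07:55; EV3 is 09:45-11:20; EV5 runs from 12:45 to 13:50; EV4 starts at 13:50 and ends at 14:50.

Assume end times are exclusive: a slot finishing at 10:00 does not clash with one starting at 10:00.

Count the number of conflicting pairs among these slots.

2

Two intervals overlap when each starts before the other ends.
Sorted by start: EV1, EV2, EV3, EV5, EV4, EV6, EV7, EV8.
EV2 starts before EV1 ends → EV1 and EV2 overlap.
EV3 starts after EV1 ends, so EV1 has no further overlaps.
EV3 starts after EV2 ends, so EV2 has no further overlaps.
EV5 starts after EV3 ends, so EV3 has no further overlaps.
EV4 starts exactly when EV5 ends (back-to-back, no overlap), so EV5 has no further overlaps.
EV6 starts after EV4 ends, so EV4 has no further overlaps.
EV7 starts before EV6 ends → EV6 and EV7 overlap.
EV8 starts after EV6 ends.
EV8 starts after EV7 ends.
Overlapping pairs: EV1 & EV2, EV6 & EV7 — 2 in total.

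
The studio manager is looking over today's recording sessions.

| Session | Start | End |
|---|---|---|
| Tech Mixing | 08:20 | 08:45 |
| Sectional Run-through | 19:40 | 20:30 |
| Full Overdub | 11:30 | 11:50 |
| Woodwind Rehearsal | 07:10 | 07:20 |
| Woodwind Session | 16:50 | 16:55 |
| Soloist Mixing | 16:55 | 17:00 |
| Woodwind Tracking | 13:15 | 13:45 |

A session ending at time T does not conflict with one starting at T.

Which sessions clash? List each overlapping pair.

Sorted by start: Woodwind Rehearsal, Tech Mixing, Full Overdub, Woodwind Tracking, Woodwind Session, Soloist Mixing, Sectional Run-through.
Tech Mixing starts after Woodwind Rehearsal ends; Woodwind Rehearsal is clear from here.
Full Overdub starts after Tech Mixing ends; Tech Mixing is clear from here.
Woodwind Tracking starts after Full Overdub ends; Full Overdub is clear from here.
Woodwind Session starts after Woodwind Tracking ends; Woodwind Tracking is clear from here.
Soloist Mixing starts exactly when Woodwind Session ends (back-to-back, no overlap); Woodwind Session is clear from here.
Sectional Run-through starts after Soloist Mixing ends.

none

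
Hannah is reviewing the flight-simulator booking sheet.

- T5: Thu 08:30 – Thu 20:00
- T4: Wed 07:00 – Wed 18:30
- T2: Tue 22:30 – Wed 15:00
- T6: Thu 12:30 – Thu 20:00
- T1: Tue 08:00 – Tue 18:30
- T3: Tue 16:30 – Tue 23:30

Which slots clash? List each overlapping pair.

Two intervals overlap when each starts before the other ends.
Sorted by start: T1, T3, T2, T4, T5, T6.
T3 starts before T1 ends → T1 and T3 overlap.
T2 starts after T1 ends, so nothing later overlaps T1 either.
T2 starts before T3 ends → T3 and T2 overlap.
T4 starts after T3 ends, so nothing later overlaps T3 either.
T4 starts before T2 ends → T2 and T4 overlap.
T5 starts after T2 ends, so nothing later overlaps T2 either.
T5 starts after T4 ends, so nothing later overlaps T4 either.
T6 starts before T5 ends → T5 and T6 overlap.

T1 & T3, T2 & T3, T2 & T4, T5 & T6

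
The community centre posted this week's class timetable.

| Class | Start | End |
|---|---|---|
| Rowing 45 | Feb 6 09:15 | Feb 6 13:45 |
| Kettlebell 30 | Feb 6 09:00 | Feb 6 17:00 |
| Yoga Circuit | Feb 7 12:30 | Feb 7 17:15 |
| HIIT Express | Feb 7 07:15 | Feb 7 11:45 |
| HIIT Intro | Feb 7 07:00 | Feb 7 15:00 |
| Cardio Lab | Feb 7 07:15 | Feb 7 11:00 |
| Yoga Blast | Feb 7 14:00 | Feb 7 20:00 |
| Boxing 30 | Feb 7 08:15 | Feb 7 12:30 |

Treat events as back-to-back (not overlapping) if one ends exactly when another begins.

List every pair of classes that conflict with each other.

Sorted by start: Kettlebell 30, Rowing 45, HIIT Intro, HIIT Express, Cardio Lab, Boxing 30, Yoga Circuit, Yoga Blast.
Rowing 45 starts before Kettlebell 30 ends → Kettlebell 30 and Rowing 45 overlap.
HIIT Intro starts after Kettlebell 30 ends — done with Kettlebell 30.
HIIT Intro starts after Rowing 45 ends — done with Rowing 45.
HIIT Express starts before HIIT Intro ends → HIIT Intro and HIIT Express overlap.
Cardio Lab starts before HIIT Intro ends → HIIT Intro and Cardio Lab overlap.
Boxing 30 starts before HIIT Intro ends → HIIT Intro and Boxing 30 overlap.
Yoga Circuit starts before HIIT Intro ends → HIIT Intro and Yoga Circuit overlap.
Yoga Blast starts before HIIT Intro ends → HIIT Intro and Yoga Blast overlap.
Cardio Lab starts before HIIT Express ends → HIIT Express and Cardio Lab overlap.
Boxing 30 starts before HIIT Express ends → HIIT Express and Boxing 30 overlap.
Yoga Circuit starts after HIIT Express ends — done with HIIT Express.
Boxing 30 starts before Cardio Lab ends → Cardio Lab and Boxing 30 overlap.
Yoga Circuit starts after Cardio Lab ends — done with Cardio Lab.
Yoga Circuit starts exactly when Boxing 30 ends (back-to-back, no overlap) — done with Boxing 30.
Yoga Blast starts before Yoga Circuit ends → Yoga Circuit and Yoga Blast overlap.

Boxing 30 & Cardio Lab, Boxing 30 & HIIT Express, Boxing 30 & HIIT Intro, Cardio Lab & HIIT Express, Cardio Lab & HIIT Intro, HIIT Express & HIIT Intro, HIIT Intro & Yoga Blast, HIIT Intro & Yoga Circuit, Kettlebell 30 & Rowing 45, Yoga Blast & Yoga Circuit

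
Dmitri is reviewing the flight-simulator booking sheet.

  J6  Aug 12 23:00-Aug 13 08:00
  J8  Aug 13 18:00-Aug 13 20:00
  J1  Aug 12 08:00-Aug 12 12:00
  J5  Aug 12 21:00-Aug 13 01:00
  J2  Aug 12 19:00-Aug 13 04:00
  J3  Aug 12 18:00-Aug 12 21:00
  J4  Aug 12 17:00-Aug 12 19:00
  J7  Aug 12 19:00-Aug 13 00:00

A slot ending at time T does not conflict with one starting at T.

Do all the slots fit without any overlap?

No

Check each pair: they overlap iff neither finishes before the other starts.
Sorted by start: J1, J4, J3, J2, J7, J5, J6, J8.
J4 starts after J1 ends, so J1 has no further overlaps.
J3 starts before J4 ends → J4 and J3 overlap.
That's a conflict, so the schedule is not conflict-free.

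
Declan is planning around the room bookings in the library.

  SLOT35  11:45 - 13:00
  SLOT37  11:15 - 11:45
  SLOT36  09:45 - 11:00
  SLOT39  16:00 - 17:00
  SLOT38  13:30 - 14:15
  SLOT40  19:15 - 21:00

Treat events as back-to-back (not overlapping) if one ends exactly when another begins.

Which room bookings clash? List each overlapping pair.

no overlapping pairs

Two intervals overlap when each starts before the other ends.
Sorted by start: SLOT36, SLOT37, SLOT35, SLOT38, SLOT39, SLOT40.
SLOT37 starts after SLOT36 ends — done with SLOT36.
SLOT35 starts exactly when SLOT37 ends (back-to-back, no overlap) — done with SLOT37.
SLOT38 starts after SLOT35 ends — done with SLOT35.
SLOT39 starts after SLOT38 ends — done with SLOT38.
SLOT40 starts after SLOT39 ends.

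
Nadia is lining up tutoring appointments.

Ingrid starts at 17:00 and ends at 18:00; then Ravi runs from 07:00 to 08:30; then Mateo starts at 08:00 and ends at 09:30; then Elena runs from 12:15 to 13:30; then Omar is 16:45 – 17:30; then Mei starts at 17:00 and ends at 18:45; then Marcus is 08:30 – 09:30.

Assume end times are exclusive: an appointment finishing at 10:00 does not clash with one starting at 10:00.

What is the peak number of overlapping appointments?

3

Sort all start/end points and keep a running count:
07:00 start Ravi → 1
08:00 start Mateo → 2
08:30 end Ravi → 1
08:30 start Marcus → 2
09:30 end Marcus → 1
09:30 end Mateo → 0
12:15 start Elena → 1
13:30 end Elena → 0
16:45 start Omar → 1
17:00 start Ingrid → 2
17:00 start Mei → 3
17:30 end Omar → 2
18:00 end Ingrid → 1
18:45 end Mei → 0
Peak is 3, at 17:00 (Ingrid, Mei, Omar).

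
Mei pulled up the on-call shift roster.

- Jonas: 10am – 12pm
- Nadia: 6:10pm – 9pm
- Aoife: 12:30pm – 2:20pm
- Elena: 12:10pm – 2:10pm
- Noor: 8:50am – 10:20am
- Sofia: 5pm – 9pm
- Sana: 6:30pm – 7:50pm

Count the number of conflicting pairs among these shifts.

Sorted by start: Noor, Jonas, Elena, Aoife, Sofia, Nadia, Sana.
Jonas starts before Noor ends → Noor and Jonas overlap.
Elena starts after Noor ends, so nothing later overlaps Noor either.
Elena starts after Jonas ends, so nothing later overlaps Jonas either.
Aoife starts before Elena ends → Elena and Aoife overlap.
Sofia starts after Elena ends, so nothing later overlaps Elena either.
Sofia starts after Aoife ends, so nothing later overlaps Aoife either.
Nadia starts before Sofia ends → Sofia and Nadia overlap.
Sana starts before Sofia ends → Sofia and Sana overlap.
Sana starts before Nadia ends → Nadia and Sana overlap.
Overlapping pairs: Aoife & Elena, Jonas & Noor, Nadia & Sana, Nadia & Sofia, Sana & Sofia — 5 in total.

5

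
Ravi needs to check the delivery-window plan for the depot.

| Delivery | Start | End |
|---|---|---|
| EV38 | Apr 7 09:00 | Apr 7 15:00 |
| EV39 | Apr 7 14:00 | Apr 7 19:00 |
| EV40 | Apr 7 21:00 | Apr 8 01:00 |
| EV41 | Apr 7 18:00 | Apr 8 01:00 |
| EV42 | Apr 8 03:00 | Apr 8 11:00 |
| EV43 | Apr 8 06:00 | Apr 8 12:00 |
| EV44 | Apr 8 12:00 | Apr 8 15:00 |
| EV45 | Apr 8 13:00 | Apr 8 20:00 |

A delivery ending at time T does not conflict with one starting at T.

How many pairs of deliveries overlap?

5

Two intervals overlap when each starts before the other ends.
Sorted by start: EV38, EV39, EV41, EV40, EV42, EV43, EV44, EV45.
EV39 starts before EV38 ends → EV38 and EV39 overlap.
EV41 starts after EV38 ends — done with EV38.
EV41 starts before EV39 ends → EV39 and EV41 overlap.
EV40 starts after EV39 ends — done with EV39.
EV40 starts before EV41 ends → EV41 and EV40 overlap.
EV42 starts after EV41 ends — done with EV41.
EV42 starts after EV40 ends — done with EV40.
EV43 starts before EV42 ends → EV42 and EV43 overlap.
EV44 starts after EV42 ends — done with EV42.
EV44 starts exactly when EV43 ends (back-to-back, no overlap) — done with EV43.
EV45 starts before EV44 ends → EV44 and EV45 overlap.
Overlapping pairs: EV38 & EV39, EV39 & EV41, EV40 & EV41, EV42 & EV43, EV44 & EV45 — 5 in total.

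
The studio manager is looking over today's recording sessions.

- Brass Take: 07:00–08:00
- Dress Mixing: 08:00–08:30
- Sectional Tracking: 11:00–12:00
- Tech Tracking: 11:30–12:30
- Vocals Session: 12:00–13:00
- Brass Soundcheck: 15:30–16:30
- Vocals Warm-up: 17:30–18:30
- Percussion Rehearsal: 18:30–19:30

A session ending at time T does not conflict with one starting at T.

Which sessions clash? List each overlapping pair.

Sorted by start: Brass Take, Dress Mixing, Sectional Tracking, Tech Tracking, Vocals Session, Brass Soundcheck, Vocals Warm-up, Percussion Rehearsal.
Dress Mixing starts exactly when Brass Take ends (back-to-back, no overlap); Brass Take is clear from here.
Sectional Tracking starts after Dress Mixing ends; Dress Mixing is clear from here.
Tech Tracking starts before Sectional Tracking ends → Sectional Tracking and Tech Tracking overlap.
Vocals Session starts exactly when Sectional Tracking ends (back-to-back, no overlap); Sectional Tracking is clear from here.
Vocals Session starts before Tech Tracking ends → Tech Tracking and Vocals Session overlap.
Brass Soundcheck starts after Tech Tracking ends; Tech Tracking is clear from here.
Brass Soundcheck starts after Vocals Session ends; Vocals Session is clear from here.
Vocals Warm-up starts after Brass Soundcheck ends; Brass Soundcheck is clear from here.
Percussion Rehearsal starts exactly when Vocals Warm-up ends (back-to-back, no overlap).

Sectional Tracking & Tech Tracking, Tech Tracking & Vocals Session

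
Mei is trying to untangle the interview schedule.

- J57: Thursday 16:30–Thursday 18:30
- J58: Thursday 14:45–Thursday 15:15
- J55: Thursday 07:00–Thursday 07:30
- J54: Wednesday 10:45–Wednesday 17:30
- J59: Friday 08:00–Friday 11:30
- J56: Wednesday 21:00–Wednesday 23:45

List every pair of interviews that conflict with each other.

Sorted by start: J54, J56, J55, J58, J57, J59.
J56 starts after J54 ends, so nothing later overlaps J54 either.
J55 starts after J56 ends, so nothing later overlaps J56 either.
J58 starts after J55 ends, so nothing later overlaps J55 either.
J57 starts after J58 ends, so nothing later overlaps J58 either.
J59 starts after J57 ends.

no overlapping pairs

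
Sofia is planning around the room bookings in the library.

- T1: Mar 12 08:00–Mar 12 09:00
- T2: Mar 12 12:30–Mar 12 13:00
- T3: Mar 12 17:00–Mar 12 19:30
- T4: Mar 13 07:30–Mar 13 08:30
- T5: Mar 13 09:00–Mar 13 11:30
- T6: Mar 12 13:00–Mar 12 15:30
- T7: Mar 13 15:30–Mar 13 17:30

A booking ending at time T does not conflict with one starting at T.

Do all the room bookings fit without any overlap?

Sorted by start: T1, T2, T6, T3, T4, T5, T7.
T2 starts after T1 ends — done with T1.
T6 starts exactly when T2 ends (back-to-back, no overlap) — done with T2.
T3 starts after T6 ends — done with T6.
T4 starts after T3 ends — done with T3.
T5 starts after T4 ends — done with T4.
T7 starts after T5 ends.
Every pair is clear; the schedule has no overlaps.

Yes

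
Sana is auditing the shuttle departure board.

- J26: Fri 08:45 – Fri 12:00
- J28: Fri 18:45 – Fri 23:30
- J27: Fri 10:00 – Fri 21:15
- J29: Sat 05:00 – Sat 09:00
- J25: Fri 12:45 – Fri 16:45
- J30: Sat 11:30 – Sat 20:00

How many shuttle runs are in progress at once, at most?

2

Walk through starts and ends in time order (an end at T is processed before a start at T):
Fri 08:45 start J26 → 1
Fri 10:00 start J27 → 2
Fri 12:00 end J26 → 1
Fri 12:45 start J25 → 2
Fri 16:45 end J25 → 1
Fri 18:45 start J28 → 2
Fri 21:15 end J27 → 1
Fri 23:30 end J28 → 0
Sat 05:00 start J29 → 1
Sat 09:00 end J29 → 0
Sat 11:30 start J30 → 1
Sat 20:00 end J30 → 0
Peak is 2, at Fri 10:00 (J26, J27).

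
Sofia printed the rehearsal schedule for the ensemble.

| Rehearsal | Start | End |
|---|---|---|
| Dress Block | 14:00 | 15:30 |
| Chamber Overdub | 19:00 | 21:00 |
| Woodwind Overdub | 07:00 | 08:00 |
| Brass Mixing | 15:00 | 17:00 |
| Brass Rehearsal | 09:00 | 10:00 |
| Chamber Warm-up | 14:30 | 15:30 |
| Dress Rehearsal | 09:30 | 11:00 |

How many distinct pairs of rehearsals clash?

Sorted by start: Woodwind Overdub, Brass Rehearsal, Dress Rehearsal, Dress Block, Chamber Warm-up, Brass Mixing, Chamber Overdub.
Brass Rehearsal starts after Woodwind Overdub ends — done with Woodwind Overdub.
Dress Rehearsal starts before Brass Rehearsal ends → Brass Rehearsal and Dress Rehearsal overlap.
Dress Block starts after Brass Rehearsal ends — done with Brass Rehearsal.
Dress Block starts after Dress Rehearsal ends — done with Dress Rehearsal.
Chamber Warm-up starts before Dress Block ends → Dress Block and Chamber Warm-up overlap.
Brass Mixing starts before Dress Block ends → Dress Block and Brass Mixing overlap.
Chamber Overdub starts after Dress Block ends.
Brass Mixing starts before Chamber Warm-up ends → Chamber Warm-up and Brass Mixing overlap.
Chamber Overdub starts after Chamber Warm-up ends.
Chamber Overdub starts after Brass Mixing ends.
Overlapping pairs: Brass Mixing & Chamber Warm-up, Brass Mixing & Dress Block, Brass Rehearsal & Dress Rehearsal, Chamber Warm-up & Dress Block — 4 in total.

4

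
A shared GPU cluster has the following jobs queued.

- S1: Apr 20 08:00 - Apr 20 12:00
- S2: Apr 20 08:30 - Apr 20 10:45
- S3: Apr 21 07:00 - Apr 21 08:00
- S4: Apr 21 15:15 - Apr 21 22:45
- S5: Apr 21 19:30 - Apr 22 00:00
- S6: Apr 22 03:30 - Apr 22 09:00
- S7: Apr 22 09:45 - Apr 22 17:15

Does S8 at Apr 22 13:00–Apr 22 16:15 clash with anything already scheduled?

S1: ends Apr 20 12:00 at or before S8 starts Apr 22 13:00 → clear.
S2: ends Apr 20 10:45 at or before S8 starts Apr 22 13:00 → clear.
S3: ends Apr 21 08:00 at or before S8 starts Apr 22 13:00 → clear.
S4: ends Apr 21 22:45 at or before S8 starts Apr 22 13:00 → clear.
S5: ends Apr 22 00:00 at or before S8 starts Apr 22 13:00 → clear.
S6: ends Apr 22 09:00 at or before S8 starts Apr 22 13:00 → clear.
S7: starts Apr 22 09:45 before S8 ends Apr 22 16:15, and ends Apr 22 17:15 after S8 starts Apr 22 13:00 → overlap.
S8 overlaps S7.

Yes — it overlaps S7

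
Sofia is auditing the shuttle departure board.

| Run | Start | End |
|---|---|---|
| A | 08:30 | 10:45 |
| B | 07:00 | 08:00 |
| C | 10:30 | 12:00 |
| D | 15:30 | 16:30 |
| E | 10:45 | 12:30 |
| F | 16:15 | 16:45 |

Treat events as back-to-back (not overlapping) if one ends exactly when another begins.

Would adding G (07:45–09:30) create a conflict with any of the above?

B: starts 07:00 before G ends 09:30, and ends 08:00 after G starts 07:45 → overlap.
A: starts 08:30 before G ends 09:30, and ends 10:45 after G starts 07:45 → overlap.
C: starts 10:30 at or after G ends 09:30 → clear.
E: starts 10:45 at or after G ends 09:30 → clear.
D: starts 15:30 at or after G ends 09:30 → clear.
F: starts 16:15 at or after G ends 09:30 → clear.
G overlaps A, B.

Yes — it overlaps A, B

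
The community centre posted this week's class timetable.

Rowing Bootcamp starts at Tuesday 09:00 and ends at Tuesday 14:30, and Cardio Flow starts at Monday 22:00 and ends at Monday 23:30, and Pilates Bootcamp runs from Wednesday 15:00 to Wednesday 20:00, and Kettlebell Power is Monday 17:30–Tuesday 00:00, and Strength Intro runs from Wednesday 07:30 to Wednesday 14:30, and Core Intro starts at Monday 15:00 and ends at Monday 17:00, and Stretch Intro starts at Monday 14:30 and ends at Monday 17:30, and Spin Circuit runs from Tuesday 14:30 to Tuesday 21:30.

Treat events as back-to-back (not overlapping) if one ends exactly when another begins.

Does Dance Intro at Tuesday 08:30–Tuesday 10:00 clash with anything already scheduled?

Stretch Intro: ends Monday 17:30 at or before Dance Intro starts Tuesday 08:30 → clear.
Core Intro: ends Monday 17:00 at or before Dance Intro starts Tuesday 08:30 → clear.
Kettlebell Power: ends Tuesday 00:00 at or before Dance Intro starts Tuesday 08:30 → clear.
Cardio Flow: ends Monday 23:30 at or before Dance Intro starts Tuesday 08:30 → clear.
Rowing Bootcamp: starts Tuesday 09:00 before Dance Intro ends Tuesday 10:00, and ends Tuesday 14:30 after Dance Intro starts Tuesday 08:30 → overlap.
Spin Circuit: starts Tuesday 14:30 at or after Dance Intro ends Tuesday 10:00 → clear.
Strength Intro: starts Wednesday 07:30 at or after Dance Intro ends Tuesday 10:00 → clear.
Pilates Bootcamp: starts Wednesday 15:00 at or after Dance Intro ends Tuesday 10:00 → clear.
Dance Intro overlaps Rowing Bootcamp.

Yes — it overlaps Rowing Bootcamp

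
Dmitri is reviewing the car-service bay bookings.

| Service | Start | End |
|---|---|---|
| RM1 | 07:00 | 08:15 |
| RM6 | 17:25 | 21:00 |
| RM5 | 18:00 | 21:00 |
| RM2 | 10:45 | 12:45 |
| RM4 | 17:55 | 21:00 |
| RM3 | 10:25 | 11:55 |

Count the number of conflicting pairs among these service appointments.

4

Two intervals overlap when each starts before the other ends.
Sorted by start: RM1, RM3, RM2, RM6, RM4, RM5.
RM3 starts after RM1 ends, so nothing later overlaps RM1 either.
RM2 starts before RM3 ends → RM3 and RM2 overlap.
RM6 starts after RM3 ends, so nothing later overlaps RM3 either.
RM6 starts after RM2 ends, so nothing later overlaps RM2 either.
RM4 starts before RM6 ends → RM6 and RM4 overlap.
RM5 starts before RM6 ends → RM6 and RM5 overlap.
RM5 starts before RM4 ends → RM4 and RM5 overlap.
Overlapping pairs: RM2 & RM3, RM4 & RM5, RM4 & RM6, RM5 & RM6 — 4 in total.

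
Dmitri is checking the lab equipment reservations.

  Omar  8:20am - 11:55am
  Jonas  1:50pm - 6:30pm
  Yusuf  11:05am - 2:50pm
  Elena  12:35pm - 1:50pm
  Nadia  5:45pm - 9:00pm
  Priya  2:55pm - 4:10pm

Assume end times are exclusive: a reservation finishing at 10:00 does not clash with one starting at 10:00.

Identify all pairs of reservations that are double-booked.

Sorted by start: Omar, Yusuf, Elena, Jonas, Priya, Nadia.
Yusuf starts before Omar ends → Omar and Yusuf overlap.
Elena starts after Omar ends, so nothing later overlaps Omar either.
Elena starts before Yusuf ends → Yusuf and Elena overlap.
Jonas starts before Yusuf ends → Yusuf and Jonas overlap.
Priya starts after Yusuf ends, so nothing later overlaps Yusuf either.
Jonas starts exactly when Elena ends (back-to-back, no overlap), so nothing later overlaps Elena either.
Priya starts before Jonas ends → Jonas and Priya overlap.
Nadia starts before Jonas ends → Jonas and Nadia overlap.
Nadia starts after Priya ends.

Elena & Yusuf, Jonas & Nadia, Jonas & Priya, Jonas & Yusuf, Omar & Yusuf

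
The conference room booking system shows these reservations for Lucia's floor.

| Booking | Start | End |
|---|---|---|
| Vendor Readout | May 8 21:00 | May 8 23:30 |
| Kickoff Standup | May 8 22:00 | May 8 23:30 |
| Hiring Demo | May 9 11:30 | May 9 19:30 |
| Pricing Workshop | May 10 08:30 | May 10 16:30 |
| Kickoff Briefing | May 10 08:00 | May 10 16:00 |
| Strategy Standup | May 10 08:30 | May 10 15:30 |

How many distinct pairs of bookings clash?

Sorted by start: Vendor Readout, Kickoff Standup, Hiring Demo, Kickoff Briefing, Pricing Workshop, Strategy Standup.
Kickoff Standup starts before Vendor Readout ends → Vendor Readout and Kickoff Standup overlap.
Hiring Demo starts after Vendor Readout ends, so nothing later overlaps Vendor Readout either.
Hiring Demo starts after Kickoff Standup ends, so nothing later overlaps Kickoff Standup either.
Kickoff Briefing starts after Hiring Demo ends, so nothing later overlaps Hiring Demo either.
Pricing Workshop starts before Kickoff Briefing ends → Kickoff Briefing and Pricing Workshop overlap.
Strategy Standup starts before Kickoff Briefing ends → Kickoff Briefing and Strategy Standup overlap.
Strategy Standup starts before Pricing Workshop ends → Pricing Workshop and Strategy Standup overlap.
Overlapping pairs: Kickoff Briefing & Pricing Workshop, Kickoff Briefing & Strategy Standup, Kickoff Standup & Vendor Readout, Pricing Workshop & Strategy Standup — 4 in total.

4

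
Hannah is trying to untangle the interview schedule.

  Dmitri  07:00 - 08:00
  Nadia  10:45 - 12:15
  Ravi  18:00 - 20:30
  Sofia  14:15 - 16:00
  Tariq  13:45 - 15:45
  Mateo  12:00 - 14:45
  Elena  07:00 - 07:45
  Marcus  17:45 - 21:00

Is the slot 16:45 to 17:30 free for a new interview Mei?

Yes — the slot is free

Elena: ends 07:45 at or before Mei starts 16:45 → clear.
Dmitri: ends 08:00 at or before Mei starts 16:45 → clear.
Nadia: ends 12:15 at or before Mei starts 16:45 → clear.
Mateo: ends 14:45 at or before Mei starts 16:45 → clear.
Tariq: ends 15:45 at or before Mei starts 16:45 → clear.
Sofia: ends 16:00 at or before Mei starts 16:45 → clear.
Marcus: starts 17:45 at or after Mei ends 17:30 → clear.
Ravi: starts 18:00 at or after Mei ends 17:30 → clear.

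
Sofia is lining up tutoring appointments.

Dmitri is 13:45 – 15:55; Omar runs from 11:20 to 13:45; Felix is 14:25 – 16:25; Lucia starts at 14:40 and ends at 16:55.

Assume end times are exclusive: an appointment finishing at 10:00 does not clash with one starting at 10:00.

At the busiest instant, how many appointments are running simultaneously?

3

Sweep the timeline, counting +1 at each start and −1 at each end (ends before starts at a tie):
11:20 start Omar → 1
13:45 end Omar → 0
13:45 start Dmitri → 1
14:25 start Felix → 2
14:40 start Lucia → 3
15:55 end Dmitri → 2
16:25 end Felix → 1
16:55 end Lucia → 0
Peak is 3, at 14:40 (Dmitri, Felix, Lucia).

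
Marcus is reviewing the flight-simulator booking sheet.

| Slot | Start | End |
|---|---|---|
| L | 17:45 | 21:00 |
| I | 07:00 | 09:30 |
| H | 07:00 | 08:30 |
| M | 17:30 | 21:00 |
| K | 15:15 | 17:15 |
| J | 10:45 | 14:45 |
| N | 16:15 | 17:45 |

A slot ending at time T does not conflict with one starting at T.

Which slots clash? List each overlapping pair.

H & I, K & N, L & M, M & N

Sorted by start: H, I, J, K, N, M, L.
I starts before H ends → H and I overlap.
J starts after H ends; H is clear from here.
J starts after I ends; I is clear from here.
K starts after J ends; J is clear from here.
N starts before K ends → K and N overlap.
M starts after K ends; K is clear from here.
M starts before N ends → N and M overlap.
L starts exactly when N ends (back-to-back, no overlap).
L starts before M ends → M and L overlap.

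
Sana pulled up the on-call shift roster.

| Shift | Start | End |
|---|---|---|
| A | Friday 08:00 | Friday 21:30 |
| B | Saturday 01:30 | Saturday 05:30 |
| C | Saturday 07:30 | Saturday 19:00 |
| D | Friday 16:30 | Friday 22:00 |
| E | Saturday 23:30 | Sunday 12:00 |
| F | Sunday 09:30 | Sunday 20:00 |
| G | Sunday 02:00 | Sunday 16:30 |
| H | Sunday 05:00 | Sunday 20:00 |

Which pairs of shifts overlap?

Two intervals overlap when each starts before the other ends.
Sorted by start: A, D, B, C, E, G, H, F.
D starts before A ends → A and D overlap.
B starts after A ends, so A has no further overlaps.
B starts after D ends, so D has no further overlaps.
C starts after B ends, so B has no further overlaps.
E starts after C ends, so C has no further overlaps.
G starts before E ends → E and G overlap.
H starts before E ends → E and H overlap.
F starts before E ends → E and F overlap.
H starts before G ends → G and H overlap.
F starts before G ends → G and F overlap.
F starts before H ends → H and F overlap.

A & D, E & F, E & G, E & H, F & G, F & H, G & H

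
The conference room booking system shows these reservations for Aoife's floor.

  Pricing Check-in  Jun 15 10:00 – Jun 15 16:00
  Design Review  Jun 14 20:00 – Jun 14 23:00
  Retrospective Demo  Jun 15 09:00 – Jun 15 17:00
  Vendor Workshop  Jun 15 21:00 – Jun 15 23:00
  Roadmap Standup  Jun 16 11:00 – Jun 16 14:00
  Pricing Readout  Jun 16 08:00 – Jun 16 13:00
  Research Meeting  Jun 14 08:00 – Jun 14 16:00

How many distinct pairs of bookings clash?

Sorted by start: Research Meeting, Design Review, Retrospective Demo, Pricing Check-in, Vendor Workshop, Pricing Readout, Roadmap Standup.
Design Review starts after Research Meeting ends — done with Research Meeting.
Retrospective Demo starts after Design Review ends — done with Design Review.
Pricing Check-in starts before Retrospective Demo ends → Retrospective Demo and Pricing Check-in overlap.
Vendor Workshop starts after Retrospective Demo ends — done with Retrospective Demo.
Vendor Workshop starts after Pricing Check-in ends — done with Pricing Check-in.
Pricing Readout starts after Vendor Workshop ends — done with Vendor Workshop.
Roadmap Standup starts before Pricing Readout ends → Pricing Readout and Roadmap Standup overlap.
Overlapping pairs: Pricing Check-in & Retrospective Demo, Pricing Readout & Roadmap Standup — 2 in total.

2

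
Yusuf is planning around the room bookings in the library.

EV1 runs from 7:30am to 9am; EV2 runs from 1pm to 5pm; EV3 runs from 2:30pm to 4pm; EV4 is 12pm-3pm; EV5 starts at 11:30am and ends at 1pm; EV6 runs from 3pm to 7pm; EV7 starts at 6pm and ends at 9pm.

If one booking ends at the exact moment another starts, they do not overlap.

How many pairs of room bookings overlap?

Sorted by start: EV1, EV5, EV4, EV2, EV3, EV6, EV7.
EV5 starts after EV1 ends; EV1 is clear from here.
EV4 starts before EV5 ends → EV5 and EV4 overlap.
EV2 starts exactly when EV5 ends (back-to-back, no overlap); EV5 is clear from here.
EV2 starts before EV4 ends → EV4 and EV2 overlap.
EV3 starts before EV4 ends → EV4 and EV3 overlap.
EV6 starts exactly when EV4 ends (back-to-back, no overlap); EV4 is clear from here.
EV3 starts before EV2 ends → EV2 and EV3 overlap.
EV6 starts before EV2 ends → EV2 and EV6 overlap.
EV7 starts after EV2 ends.
EV6 starts before EV3 ends → EV3 and EV6 overlap.
EV7 starts after EV3 ends.
EV7 starts before EV6 ends → EV6 and EV7 overlap.
Overlapping pairs: EV2 & EV3, EV2 & EV4, EV2 & EV6, EV3 & EV4, EV3 & EV6, EV4 & EV5, EV6 & EV7 — 7 in total.

7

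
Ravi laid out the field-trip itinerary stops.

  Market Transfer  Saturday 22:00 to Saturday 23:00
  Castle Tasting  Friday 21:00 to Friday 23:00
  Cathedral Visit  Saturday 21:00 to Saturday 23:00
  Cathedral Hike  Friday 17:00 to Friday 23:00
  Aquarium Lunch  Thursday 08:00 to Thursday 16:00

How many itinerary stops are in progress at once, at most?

2

Sort all start/end points and keep a running count:
Thursday 08:00 start Aquarium Lunch → 1
Thursday 16:00 end Aquarium Lunch → 0
Friday 17:00 start Cathedral Hike → 1
Friday 21:00 start Castle Tasting → 2
Friday 23:00 end Castle Tasting → 1
Friday 23:00 end Cathedral Hike → 0
Saturday 21:00 start Cathedral Visit → 1
Saturday 22:00 start Market Transfer → 2
Saturday 23:00 end Cathedral Visit → 1
Saturday 23:00 end Market Transfer → 0
Peak is 2, at Friday 21:00 (Castle Tasting, Cathedral Hike).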